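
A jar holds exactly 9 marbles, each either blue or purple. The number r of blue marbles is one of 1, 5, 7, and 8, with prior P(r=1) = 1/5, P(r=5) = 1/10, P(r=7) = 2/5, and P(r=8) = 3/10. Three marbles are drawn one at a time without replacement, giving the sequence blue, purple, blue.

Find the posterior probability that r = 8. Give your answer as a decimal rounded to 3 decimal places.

0.288

Under each hypothesis, the probability of the observed sequence is: P(data | r = 1) = (1/9)(8/8)(0/7) = 0; P(data | r = 5) = (5/9)(4/8)(4/7) = 10/63; P(data | r = 7) = (7/9)(2/8)(6/7) = 1/6; P(data | r = 8) = (8/9)(1/8)(7/7) = 1/9.
Multiplying each by its prior: 1/5 · 0 = 0, 1/10 · 10/63 = 1/63, 2/5 · 1/6 = 1/15, 3/10 · 1/9 = 1/30; with total 73/630.
Hence P(r = 8 | data) = (1/30) / (73/630) = 21/73.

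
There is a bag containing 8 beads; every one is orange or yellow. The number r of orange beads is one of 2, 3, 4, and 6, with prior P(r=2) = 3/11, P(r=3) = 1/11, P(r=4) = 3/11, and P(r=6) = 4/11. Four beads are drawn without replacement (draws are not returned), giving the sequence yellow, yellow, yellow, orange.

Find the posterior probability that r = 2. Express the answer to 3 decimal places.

For each hypothesis, P(data | H) works out to: P(data | r = 2) = (6/8)(5/7)(4/6)(2/5) = 1/7; P(data | r = 3) = (5/8)(4/7)(3/6)(3/5) = 3/28; P(data | r = 4) = (4/8)(3/7)(2/6)(4/5) = 2/35; P(data | r = 6) = (2/8)(1/7)(0/6) = 0.
Multiplying each by its prior: 3/11 · 1/7 = 3/77, 1/11 · 3/28 = 3/308, 3/11 · 2/35 = 6/385, 4/11 · 0 = 0; summing to 9/140.
Hence P(r = 2 | data) = (3/77) / (9/140) = 20/33.

0.606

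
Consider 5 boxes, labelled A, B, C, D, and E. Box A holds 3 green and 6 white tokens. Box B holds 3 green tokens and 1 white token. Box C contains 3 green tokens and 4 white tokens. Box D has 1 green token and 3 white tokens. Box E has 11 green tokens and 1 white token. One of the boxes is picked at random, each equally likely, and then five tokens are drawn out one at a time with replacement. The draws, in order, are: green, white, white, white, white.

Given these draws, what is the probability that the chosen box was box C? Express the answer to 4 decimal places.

0.2360

The likelihood of the observed sequence under each hypothesis: P(data | box A) = (3/9)(6/9)(6/9)(6/9)(6/9) = 0.065844; P(data | box B) = (3/4)(1/4)(1/4)(1/4)(1/4) = 0.0029297; P(data | box C) = (3/7)(4/7)(4/7)(4/7)(4/7) = 0.045695; P(data | box D) = (1/4)(3/4)(3/4)(3/4)(3/4) = 0.079102; P(data | box E) = (11/12)(1/12)(1/12)(1/12)(1/12) = 4.4207e-05.
The prior-weighted likelihoods are 1/5 · 0.065844 = 0.013169, 1/5 · 0.0029297 = 0.00058594, 1/5 · 0.045695 = 0.009139, 1/5 · 0.079102 = 0.01582, 1/5 · 4.4207e-05 = 8.8413e-06; with total 0.038723.
By Bayes' rule, P(box C | data) = (0.009139) / (0.038723) = 0.23601.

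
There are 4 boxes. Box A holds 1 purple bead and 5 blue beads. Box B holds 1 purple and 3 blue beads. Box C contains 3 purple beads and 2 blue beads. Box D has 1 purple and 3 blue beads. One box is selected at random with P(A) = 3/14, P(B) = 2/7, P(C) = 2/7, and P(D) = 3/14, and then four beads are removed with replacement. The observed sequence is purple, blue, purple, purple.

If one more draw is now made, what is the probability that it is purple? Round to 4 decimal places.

0.5232

For each hypothesis, P(data | H) works out to: P(data | box A) = (1/6)(5/6)(1/6)(1/6) = 0.003858; P(data | box B) = (1/4)(3/4)(1/4)(1/4) = 0.011719; P(data | box C) = (3/5)(2/5)(3/5)(3/5) = 0.0864; P(data | box D) = (1/4)(3/4)(1/4)(1/4) = 0.011719.
Weighting by the prior gives 3/14 · 0.003858 = 0.00082672, 2/7 · 0.011719 = 0.0033482, 2/7 · 0.0864 = 0.024686, 3/14 · 0.011719 = 0.0025112; these sum to 0.031372.
The posterior is then P(box A | data) = 0.026352, P(box B | data) = 0.10673, P(box C | data) = 0.78688, P(box D | data) = 0.080045.
So P(purple next | data) = Σ P(purple next | H) P(H | data) = (1/6)(0.026352) + (1/4)(0.10673) + (3/5)(0.78688) + (1/4)(0.080045) = 0.52321.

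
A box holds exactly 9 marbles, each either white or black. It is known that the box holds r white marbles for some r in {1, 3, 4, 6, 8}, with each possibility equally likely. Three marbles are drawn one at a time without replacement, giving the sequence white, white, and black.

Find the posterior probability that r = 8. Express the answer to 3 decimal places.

0.231

Compute the likelihood of the observed sequence for each case: P(data | r = 1) = (1/9)(0/8) = 0; P(data | r = 3) = (3/9)(2/8)(6/7) = 0.071429; P(data | r = 4) = (4/9)(3/8)(5/7) = 0.11905; P(data | r = 6) = (6/9)(5/8)(3/7) = 0.17857; P(data | r = 8) = (8/9)(7/8)(1/7) = 0.11111.
Weighting by the prior gives 1/5 · 0 = 0, 1/5 · 0.071429 = 0.014286, 1/5 · 0.11905 = 0.02381, 1/5 · 0.17857 = 0.035714, 1/5 · 0.11111 = 0.022222; these sum to 0.096032.
Hence P(r = 8 | data) = (0.022222) / (0.096032) = 0.2314.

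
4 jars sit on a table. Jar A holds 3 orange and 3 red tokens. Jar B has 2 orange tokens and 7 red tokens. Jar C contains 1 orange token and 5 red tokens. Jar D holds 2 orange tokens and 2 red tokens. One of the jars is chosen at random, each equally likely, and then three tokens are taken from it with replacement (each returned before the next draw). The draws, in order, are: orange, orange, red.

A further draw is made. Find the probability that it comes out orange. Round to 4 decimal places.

Under each hypothesis, the probability of the observed sequence is: P(data | jar A) = (3/6)(3/6)(3/6) = 0.125; P(data | jar B) = (2/9)(2/9)(7/9) = 0.038409; P(data | jar C) = (1/6)(1/6)(5/6) = 0.023148; P(data | jar D) = (2/4)(2/4)(2/4) = 0.125.
Multiplying each by its prior: 1/4 · 0.125 = 0.03125, 1/4 · 0.038409 = 0.0096022, 1/4 · 0.023148 = 0.005787, 1/4 · 0.125 = 0.03125; summing to 0.077889.
The posterior is then P(jar A | data) = 0.40121, P(jar B | data) = 0.12328, P(jar C | data) = 0.074298, P(jar D | data) = 0.40121.
Averaging over the posterior, P(orange next | data) = (1/2)(0.40121) + (2/9)(0.12328) + (1/6)(0.074298) + (1/2)(0.40121) = 0.44099.

0.4410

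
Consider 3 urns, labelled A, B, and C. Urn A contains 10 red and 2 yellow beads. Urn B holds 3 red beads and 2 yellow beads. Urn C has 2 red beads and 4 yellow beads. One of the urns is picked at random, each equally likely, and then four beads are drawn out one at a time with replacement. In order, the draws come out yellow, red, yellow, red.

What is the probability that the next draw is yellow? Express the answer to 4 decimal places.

The likelihood of the observed sequence under each hypothesis: P(data | urn A) = (2/12)(10/12)(2/12)(10/12) = 0.01929; P(data | urn B) = (2/5)(3/5)(2/5)(3/5) = 0.0576; P(data | urn C) = (4/6)(2/6)(4/6)(2/6) = 0.049383.
Multiplying each by its prior: 1/3 · 0.01929 = 0.00643, 1/3 · 0.0576 = 0.0192, 1/3 · 0.049383 = 0.016461; these sum to 0.042091.
The posterior is then P(urn A | data) = 0.15277, P(urn B | data) = 0.45616, P(urn C | data) = 0.39108.
The predictive probability is P(yellow next | data) = (1/6)(0.15277) + (2/5)(0.45616) + (2/3)(0.39108) = 0.46864.

0.4686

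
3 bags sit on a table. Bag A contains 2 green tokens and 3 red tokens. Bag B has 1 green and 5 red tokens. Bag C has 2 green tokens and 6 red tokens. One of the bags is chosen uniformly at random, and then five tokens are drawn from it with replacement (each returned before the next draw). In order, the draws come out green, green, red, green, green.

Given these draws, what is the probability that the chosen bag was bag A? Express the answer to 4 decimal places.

For each hypothesis, P(data | H) works out to: P(data | bag A) = (2/5)(2/5)(3/5)(2/5)(2/5) = 0.01536; P(data | bag B) = (1/6)(1/6)(5/6)(1/6)(1/6) = 0.000643; P(data | bag C) = (2/8)(2/8)(6/8)(2/8)(2/8) = 0.0029297.
Multiplying each by its prior: 1/3 · 0.01536 = 0.00512, 1/3 · 0.000643 = 0.00021433, 1/3 · 0.0029297 = 0.00097656; with total 0.0063109.
Hence P(bag A | data) = (0.00512) / (0.0063109) = 0.8113.

0.8113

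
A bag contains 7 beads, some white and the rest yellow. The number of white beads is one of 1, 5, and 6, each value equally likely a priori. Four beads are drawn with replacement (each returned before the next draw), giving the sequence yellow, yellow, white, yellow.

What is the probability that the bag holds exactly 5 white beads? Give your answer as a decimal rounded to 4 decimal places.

Under each hypothesis, the probability of the observed sequence is: P(data | r = 1) = (6/7)(6/7)(1/7)(6/7) = 0.089963; P(data | r = 5) = (2/7)(2/7)(5/7)(2/7) = 0.01666; P(data | r = 6) = (1/7)(1/7)(6/7)(1/7) = 0.002499.
Weighting by the prior gives 1/3 · 0.089963 = 0.029988, 1/3 · 0.01666 = 0.0055532, 1/3 · 0.002499 = 0.00083299; summing to 0.036374.
So P(r = 5 | data) = (0.0055532) / (0.036374) = 0.15267.

0.1527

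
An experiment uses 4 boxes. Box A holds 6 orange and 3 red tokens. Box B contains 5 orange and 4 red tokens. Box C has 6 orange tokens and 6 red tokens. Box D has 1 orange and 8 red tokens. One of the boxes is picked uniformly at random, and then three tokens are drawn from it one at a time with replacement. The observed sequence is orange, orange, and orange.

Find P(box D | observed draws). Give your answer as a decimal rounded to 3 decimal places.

0.002

The likelihood of the observed sequence under each hypothesis: P(data | box A) = (6/9)(6/9)(6/9) = 0.2963; P(data | box B) = (5/9)(5/9)(5/9) = 0.17147; P(data | box C) = (6/12)(6/12)(6/12) = 0.125; P(data | box D) = (1/9)(1/9)(1/9) = 0.0013717.
Weighting by the prior gives 1/4 · 0.2963 = 0.074074, 1/4 · 0.17147 = 0.042867, 1/4 · 0.125 = 0.03125, 1/4 · 0.0013717 = 0.00034294; these sum to 0.14853.
By Bayes' rule, P(box D | data) = (0.00034294) / (0.14853) = 0.0023088.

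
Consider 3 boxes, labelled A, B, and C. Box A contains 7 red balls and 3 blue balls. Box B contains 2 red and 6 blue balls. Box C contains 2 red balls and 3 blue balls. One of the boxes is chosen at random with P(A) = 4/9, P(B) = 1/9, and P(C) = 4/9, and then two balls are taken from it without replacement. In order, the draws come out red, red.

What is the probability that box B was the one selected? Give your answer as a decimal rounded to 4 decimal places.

Under each hypothesis, the probability of the observed sequence is: P(data | box A) = (7/10)(6/9) = 0.46667; P(data | box B) = (2/8)(1/7) = 0.035714; P(data | box C) = (2/5)(1/4) = 0.1.
Weighting by the prior gives 4/9 · 0.46667 = 0.20741, 1/9 · 0.035714 = 0.0039683, 4/9 · 0.1 = 0.044444; these sum to 0.25582.
So P(box B | data) = (0.0039683) / (0.25582) = 0.015512.

0.0155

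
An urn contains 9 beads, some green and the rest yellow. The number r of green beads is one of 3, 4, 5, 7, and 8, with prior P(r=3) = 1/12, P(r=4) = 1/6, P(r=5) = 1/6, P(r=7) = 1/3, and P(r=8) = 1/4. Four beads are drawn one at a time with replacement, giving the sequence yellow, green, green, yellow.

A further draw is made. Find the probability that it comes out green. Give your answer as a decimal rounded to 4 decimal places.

0.5822

The likelihood of the observed sequence under each hypothesis: P(data | r = 3) = (6/9)(3/9)(3/9)(6/9) = 0.049383; P(data | r = 4) = (5/9)(4/9)(4/9)(5/9) = 0.060966; P(data | r = 5) = (4/9)(5/9)(5/9)(4/9) = 0.060966; P(data | r = 7) = (2/9)(7/9)(7/9)(2/9) = 0.029873; P(data | r = 8) = (1/9)(8/9)(8/9)(1/9) = 0.0097546.
Multiplying each by its prior: 1/12 · 0.049383 = 0.0041152, 1/6 · 0.060966 = 0.010161, 1/6 · 0.060966 = 0.010161, 1/3 · 0.029873 = 0.0099578, 1/4 · 0.0097546 = 0.0024387; with total 0.036834.
Normalising, the posterior is P(r = 3 | data) = 0.11172, P(r = 4 | data) = 0.27586, P(r = 5 | data) = 0.27586, P(r = 7 | data) = 0.27034, P(r = 8 | data) = 0.066207.
The predictive probability is P(green next | data) = (1/3)(0.11172) + (4/9)(0.27586) + (5/9)(0.27586) + (7/9)(0.27034) + (8/9)(0.066207) = 0.58222.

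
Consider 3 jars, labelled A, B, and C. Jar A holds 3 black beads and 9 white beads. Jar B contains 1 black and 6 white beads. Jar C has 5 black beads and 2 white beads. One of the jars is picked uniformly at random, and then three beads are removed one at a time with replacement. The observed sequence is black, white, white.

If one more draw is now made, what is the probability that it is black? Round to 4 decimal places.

0.3021

The likelihood of the observed sequence under each hypothesis: P(data | jar A) = (3/12)(9/12)(9/12) = 0.14062; P(data | jar B) = (1/7)(6/7)(6/7) = 0.10496; P(data | jar C) = (5/7)(2/7)(2/7) = 0.058309.
Multiplying each by its prior: 1/3 · 0.14062 = 0.046875, 1/3 · 0.10496 = 0.034985, 1/3 · 0.058309 = 0.019436; with total 0.1013.
Dividing through by the total gives posterior P(jar A | data) = 0.46275, P(jar B | data) = 0.34538, P(jar C | data) = 0.19188.
So P(black next | data) = Σ P(black next | H) P(H | data) = (1/4)(0.46275) + (1/7)(0.34538) + (5/7)(0.19188) = 0.30208.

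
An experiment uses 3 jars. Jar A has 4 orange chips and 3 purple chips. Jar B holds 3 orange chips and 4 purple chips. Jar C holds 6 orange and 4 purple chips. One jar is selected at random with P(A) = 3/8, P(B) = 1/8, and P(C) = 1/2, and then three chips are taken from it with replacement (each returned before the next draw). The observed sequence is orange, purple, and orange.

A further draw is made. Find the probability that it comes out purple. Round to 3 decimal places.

0.427

Under each hypothesis, the probability of the observed sequence is: P(data | jar A) = (4/7)(3/7)(4/7) = 0.13994; P(data | jar B) = (3/7)(4/7)(3/7) = 0.10496; P(data | jar C) = (6/10)(4/10)(6/10) = 0.144.
The prior-weighted likelihoods are 3/8 · 0.13994 = 0.052478, 1/8 · 0.10496 = 0.01312, 1/2 · 0.144 = 0.072; these sum to 0.1376.
The posterior is then P(jar A | data) = 0.38139, P(jar B | data) = 0.095347, P(jar C | data) = 0.52326.
The predictive probability is P(purple next | data) = (3/7)(0.38139) + (4/7)(0.095347) + (2/5)(0.52326) = 0.42724.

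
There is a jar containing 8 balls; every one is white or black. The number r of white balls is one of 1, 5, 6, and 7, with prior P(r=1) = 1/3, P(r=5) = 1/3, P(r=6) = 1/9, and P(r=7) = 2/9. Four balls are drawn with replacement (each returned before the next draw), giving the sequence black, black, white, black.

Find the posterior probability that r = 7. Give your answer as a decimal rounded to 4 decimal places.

0.0094

Under each hypothesis, the probability of the observed sequence is: P(data | r = 1) = (7/8)(7/8)(1/8)(7/8) = 0.08374; P(data | r = 5) = (3/8)(3/8)(5/8)(3/8) = 0.032959; P(data | r = 6) = (2/8)(2/8)(6/8)(2/8) = 0.011719; P(data | r = 7) = (1/8)(1/8)(7/8)(1/8) = 0.001709.
Weighting by the prior gives 1/3 · 0.08374 = 0.027913, 1/3 · 0.032959 = 0.010986, 1/9 · 0.011719 = 0.0013021, 2/9 · 0.001709 = 0.00037977; these sum to 0.040582.
So P(r = 7 | data) = (0.00037977) / (0.040582) = 0.0093583.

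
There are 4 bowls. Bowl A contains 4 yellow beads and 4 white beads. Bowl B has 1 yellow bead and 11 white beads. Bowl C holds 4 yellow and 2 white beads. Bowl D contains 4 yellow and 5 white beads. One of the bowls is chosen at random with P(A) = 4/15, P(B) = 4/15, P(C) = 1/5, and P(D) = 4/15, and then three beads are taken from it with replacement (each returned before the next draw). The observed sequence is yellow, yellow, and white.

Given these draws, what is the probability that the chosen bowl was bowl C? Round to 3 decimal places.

Compute the likelihood of the observed sequence for each case: P(data | bowl A) = (4/8)(4/8)(4/8) = 0.125; P(data | bowl B) = (1/12)(1/12)(11/12) = 0.0063657; P(data | bowl C) = (4/6)(4/6)(2/6) = 0.14815; P(data | bowl D) = (4/9)(4/9)(5/9) = 0.10974.
Weighting by the prior gives 4/15 · 0.125 = 0.033333, 4/15 · 0.0063657 = 0.0016975, 1/5 · 0.14815 = 0.02963, 4/15 · 0.10974 = 0.029264; these sum to 0.093924.
So P(bowl C | data) = (0.02963) / (0.093924) = 0.31546.

0.315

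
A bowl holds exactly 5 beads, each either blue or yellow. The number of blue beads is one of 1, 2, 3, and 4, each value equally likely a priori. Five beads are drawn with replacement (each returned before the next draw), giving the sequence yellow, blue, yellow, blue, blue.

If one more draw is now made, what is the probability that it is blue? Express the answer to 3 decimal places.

0.569

Compute the likelihood of the observed sequence for each case: P(data | r = 1) = (4/5)(1/5)(4/5)(1/5)(1/5) = 0.00512; P(data | r = 2) = (3/5)(2/5)(3/5)(2/5)(2/5) = 0.02304; P(data | r = 3) = (2/5)(3/5)(2/5)(3/5)(3/5) = 0.03456; P(data | r = 4) = (1/5)(4/5)(1/5)(4/5)(4/5) = 0.02048.
Weighting by the prior gives 1/4 · 0.00512 = 0.00128, 1/4 · 0.02304 = 0.00576, 1/4 · 0.03456 = 0.00864, 1/4 · 0.02048 = 0.00512; with total 0.0208.
The posterior is then P(r = 1 | data) = 0.061538, P(r = 2 | data) = 0.27692, P(r = 3 | data) = 0.41538, P(r = 4 | data) = 0.24615.
Averaging over the posterior, P(blue next | data) = (1/5)(0.061538) + (2/5)(0.27692) + (3/5)(0.41538) + (4/5)(0.24615) = 0.56923.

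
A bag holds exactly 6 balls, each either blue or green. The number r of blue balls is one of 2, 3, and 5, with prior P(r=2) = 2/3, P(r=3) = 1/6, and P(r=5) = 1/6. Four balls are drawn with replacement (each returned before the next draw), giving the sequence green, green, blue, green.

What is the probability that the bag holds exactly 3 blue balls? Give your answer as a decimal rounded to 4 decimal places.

The likelihood of the observed sequence under each hypothesis: P(data | r = 2) = (4/6)(4/6)(2/6)(4/6) = 0.098765; P(data | r = 3) = (3/6)(3/6)(3/6)(3/6) = 0.0625; P(data | r = 5) = (1/6)(1/6)(5/6)(1/6) = 0.003858.
Multiplying each by its prior: 2/3 · 0.098765 = 0.065844, 1/6 · 0.0625 = 0.010417, 1/6 · 0.003858 = 0.000643; with total 0.076903.
Hence P(r = 3 | data) = (0.010417) / (0.076903) = 0.13545.

0.1355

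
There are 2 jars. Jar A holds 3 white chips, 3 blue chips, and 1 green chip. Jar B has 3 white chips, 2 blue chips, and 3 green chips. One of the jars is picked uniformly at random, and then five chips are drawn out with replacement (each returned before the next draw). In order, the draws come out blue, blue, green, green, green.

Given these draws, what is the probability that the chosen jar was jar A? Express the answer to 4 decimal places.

Compute the likelihood of the observed sequence for each case: P(data | jar A) = (3/7)(3/7)(1/7)(1/7)(1/7) = 0.00053549; P(data | jar B) = (2/8)(2/8)(3/8)(3/8)(3/8) = 0.0032959.
Weighting by the prior gives 1/2 · 0.00053549 = 0.00026775, 1/2 · 0.0032959 = 0.0016479; summing to 0.0019157.
By Bayes' rule, P(jar A | data) = (0.00026775) / (0.0019157) = 0.13976.

0.1398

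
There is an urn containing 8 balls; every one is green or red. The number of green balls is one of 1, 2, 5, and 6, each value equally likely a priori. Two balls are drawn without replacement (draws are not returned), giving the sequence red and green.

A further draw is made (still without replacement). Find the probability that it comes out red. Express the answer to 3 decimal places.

0.522

Under each hypothesis, the probability of the observed sequence is: P(data | r = 1) = (7/8)(1/7) = 1/8; P(data | r = 2) = (6/8)(2/7) = 3/14; P(data | r = 5) = (3/8)(5/7) = 15/56; P(data | r = 6) = (2/8)(6/7) = 3/14.
Weighting by the prior gives 1/4 · 1/8 = 1/32, 1/4 · 3/14 = 3/56, 1/4 · 15/56 = 15/224, 1/4 · 3/14 = 3/56; these sum to 23/112.
Normalising, the posterior is P(r = 1 | data) = 7/46, P(r = 2 | data) = 6/23, P(r = 5 | data) = 15/46, P(r = 6 | data) = 6/23.
The predictive probability is P(red next | data) = (1)(7/46) + (5/6)(6/23) + (1/3)(15/46) + (1/6)(6/23) = 12/23.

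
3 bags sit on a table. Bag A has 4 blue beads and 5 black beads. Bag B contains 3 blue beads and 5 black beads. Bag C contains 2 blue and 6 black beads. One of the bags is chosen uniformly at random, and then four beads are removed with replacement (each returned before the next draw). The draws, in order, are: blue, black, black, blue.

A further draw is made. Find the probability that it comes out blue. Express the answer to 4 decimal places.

Compute the likelihood of the observed sequence for each case: P(data | bag A) = (4/9)(5/9)(5/9)(4/9) = 0.060966; P(data | bag B) = (3/8)(5/8)(5/8)(3/8) = 0.054932; P(data | bag C) = (2/8)(6/8)(6/8)(2/8) = 0.035156.
Multiplying each by its prior: 1/3 · 0.060966 = 0.020322, 1/3 · 0.054932 = 0.018311, 1/3 · 0.035156 = 0.011719; these sum to 0.050351.
Normalising, the posterior is P(bag A | data) = 0.40361, P(bag B | data) = 0.36366, P(bag C | data) = 0.23274.
So P(blue next | data) = Σ P(blue next | H) P(H | data) = (4/9)(0.40361) + (3/8)(0.36366) + (1/4)(0.23274) = 0.37394.

0.3739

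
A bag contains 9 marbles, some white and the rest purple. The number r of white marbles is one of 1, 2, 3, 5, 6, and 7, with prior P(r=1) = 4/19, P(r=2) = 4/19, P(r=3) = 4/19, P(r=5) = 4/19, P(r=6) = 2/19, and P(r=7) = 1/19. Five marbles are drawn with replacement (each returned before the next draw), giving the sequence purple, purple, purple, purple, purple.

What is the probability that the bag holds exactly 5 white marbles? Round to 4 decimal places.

Compute the likelihood of the observed sequence for each case: P(data | r = 1) = (8/9)(8/9)(8/9)(8/9)(8/9) = 0.55493; P(data | r = 2) = (7/9)(7/9)(7/9)(7/9)(7/9) = 0.28463; P(data | r = 3) = (6/9)(6/9)(6/9)(6/9)(6/9) = 0.13169; P(data | r = 5) = (4/9)(4/9)(4/9)(4/9)(4/9) = 0.017342; P(data | r = 6) = (3/9)(3/9)(3/9)(3/9)(3/9) = 0.0041152; P(data | r = 7) = (2/9)(2/9)(2/9)(2/9)(2/9) = 0.00054192.
Weighting by the prior gives 4/19 · 0.55493 = 0.11683, 4/19 · 0.28463 = 0.059922, 4/19 · 0.13169 = 0.027724, 4/19 · 0.017342 = 0.0036508, 2/19 · 0.0041152 = 0.00043318, 1/19 · 0.00054192 = 2.8522e-05; with total 0.20859.
So P(r = 5 | data) = (0.0036508) / (0.20859) = 0.017503.

0.0175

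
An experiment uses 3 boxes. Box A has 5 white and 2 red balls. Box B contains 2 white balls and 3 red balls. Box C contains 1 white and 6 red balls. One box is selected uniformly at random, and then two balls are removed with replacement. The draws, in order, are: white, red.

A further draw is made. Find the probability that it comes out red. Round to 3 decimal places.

Under each hypothesis, the probability of the observed sequence is: P(data | box A) = (5/7)(2/7) = 0.20408; P(data | box B) = (2/5)(3/5) = 0.24; P(data | box C) = (1/7)(6/7) = 0.12245.
Weighting by the prior gives 1/3 · 0.20408 = 0.068027, 1/3 · 0.24 = 0.08, 1/3 · 0.12245 = 0.040816; summing to 0.18884.
The posterior is then P(box A | data) = 0.36023, P(box B | data) = 0.42363, P(box C | data) = 0.21614.
Averaging over the posterior, P(red next | data) = (2/7)(0.36023) + (3/5)(0.42363) + (6/7)(0.21614) = 0.54236.

0.542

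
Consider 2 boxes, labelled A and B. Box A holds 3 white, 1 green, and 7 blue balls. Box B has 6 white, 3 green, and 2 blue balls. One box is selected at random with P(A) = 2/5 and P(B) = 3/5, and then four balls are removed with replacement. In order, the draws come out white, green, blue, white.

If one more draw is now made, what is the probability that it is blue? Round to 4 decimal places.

Under each hypothesis, the probability of the observed sequence is: P(data | box A) = (3/11)(1/11)(7/11)(3/11) = 0.004303; P(data | box B) = (6/11)(3/11)(2/11)(6/11) = 0.014753.
Weighting by the prior gives 2/5 · 0.004303 = 0.0017212, 3/5 · 0.014753 = 0.0088519; with total 0.010573.
The posterior is then P(box A | data) = 0.16279, P(box B | data) = 0.83721.
Averaging over the posterior, P(blue next | data) = (7/11)(0.16279) + (2/11)(0.83721) = 0.25581.

0.2558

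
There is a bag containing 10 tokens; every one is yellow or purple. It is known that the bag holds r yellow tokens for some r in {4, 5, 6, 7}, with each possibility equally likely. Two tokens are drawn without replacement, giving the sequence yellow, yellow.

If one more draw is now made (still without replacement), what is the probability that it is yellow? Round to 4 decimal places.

Compute the likelihood of the observed sequence for each case: P(data | r = 4) = (4/10)(3/9) = 2/15; P(data | r = 5) = (5/10)(4/9) = 2/9; P(data | r = 6) = (6/10)(5/9) = 1/3; P(data | r = 7) = (7/10)(6/9) = 7/15.
The prior-weighted likelihoods are 1/4 · 2/15 = 1/30, 1/4 · 2/9 = 1/18, 1/4 · 1/3 = 1/12, 1/4 · 7/15 = 7/60; summing to 13/45.
Normalising, the posterior is P(r = 4 | data) = 3/26, P(r = 5 | data) = 5/26, P(r = 6 | data) = 15/52, P(r = 7 | data) = 21/52.
So P(yellow next | data) = Σ P(yellow next | H) P(H | data) = (1/4)(3/26) + (3/8)(5/26) + (1/2)(15/52) + (5/8)(21/52) = 207/416.

0.4976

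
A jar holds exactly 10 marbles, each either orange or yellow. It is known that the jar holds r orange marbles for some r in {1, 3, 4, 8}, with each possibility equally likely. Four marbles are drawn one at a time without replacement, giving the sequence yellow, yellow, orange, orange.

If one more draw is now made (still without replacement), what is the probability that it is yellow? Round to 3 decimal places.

0.622

For each hypothesis, P(data | H) works out to: P(data | r = 1) = (9/10)(8/9)(1/8)(0/7) = 0; P(data | r = 3) = (7/10)(6/9)(3/8)(2/7) = 0.05; P(data | r = 4) = (6/10)(5/9)(4/8)(3/7) = 0.071429; P(data | r = 8) = (2/10)(1/9)(8/8)(7/7) = 0.022222.
Weighting by the prior gives 1/4 · 0 = 0, 1/4 · 0.05 = 0.0125, 1/4 · 0.071429 = 0.017857, 1/4 · 0.022222 = 0.0055556; summing to 0.035913.
Dividing through by the total gives posterior P(r = 1 | data) = 0, P(r = 3 | data) = 0.34807, P(r = 4 | data) = 0.49724, P(r = 8 | data) = 0.1547.
So P(yellow next | data) = Σ P(yellow next | H) P(H | data) = (5/6)(0.34807) + (2/3)(0.49724) + (0)(0.1547) = 0.62155.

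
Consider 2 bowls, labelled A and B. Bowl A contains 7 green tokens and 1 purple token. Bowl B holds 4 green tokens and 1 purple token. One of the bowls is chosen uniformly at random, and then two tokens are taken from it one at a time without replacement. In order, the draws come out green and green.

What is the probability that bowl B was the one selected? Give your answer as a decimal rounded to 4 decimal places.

Compute the likelihood of the observed sequence for each case: P(data | bowl A) = (7/8)(6/7) = 3/4; P(data | bowl B) = (4/5)(3/4) = 3/5.
The prior-weighted likelihoods are 1/2 · 3/4 = 3/8, 1/2 · 3/5 = 3/10; with total 27/40.
So P(bowl B | data) = (3/10) / (27/40) = 4/9.

0.4444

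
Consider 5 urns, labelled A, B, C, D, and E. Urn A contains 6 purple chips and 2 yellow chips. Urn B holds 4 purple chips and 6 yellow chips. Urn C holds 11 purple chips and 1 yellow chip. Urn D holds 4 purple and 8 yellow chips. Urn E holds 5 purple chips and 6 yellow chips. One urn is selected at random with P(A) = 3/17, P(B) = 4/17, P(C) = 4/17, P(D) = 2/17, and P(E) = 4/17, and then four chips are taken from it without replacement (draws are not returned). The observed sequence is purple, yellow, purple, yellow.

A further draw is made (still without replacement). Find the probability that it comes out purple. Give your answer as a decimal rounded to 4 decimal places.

0.4456

Compute the likelihood of the observed sequence for each case: P(data | urn A) = (6/8)(2/7)(5/6)(1/5) = 0.035714; P(data | urn B) = (4/10)(6/9)(3/8)(5/7) = 0.071429; P(data | urn C) = (11/12)(1/11)(10/10)(0/9) = 0; P(data | urn D) = (4/12)(8/11)(3/10)(7/9) = 0.056566; P(data | urn E) = (5/11)(6/10)(4/9)(5/8) = 0.075758.
The prior-weighted likelihoods are 3/17 · 0.035714 = 0.0063025, 4/17 · 0.071429 = 0.016807, 4/17 · 0 = 0, 2/17 · 0.056566 = 0.0066548, 4/17 · 0.075758 = 0.017825; summing to 0.047589.
The posterior is then P(urn A | data) = 0.13244, P(urn B | data) = 0.35316, P(urn C | data) = 0, P(urn D | data) = 0.13984, P(urn E | data) = 0.37457.
Averaging over the posterior, P(purple next | data) = (1)(0.13244) + (1/3)(0.35316) + (1/4)(0.13984) + (3/7)(0.37457) = 0.44564.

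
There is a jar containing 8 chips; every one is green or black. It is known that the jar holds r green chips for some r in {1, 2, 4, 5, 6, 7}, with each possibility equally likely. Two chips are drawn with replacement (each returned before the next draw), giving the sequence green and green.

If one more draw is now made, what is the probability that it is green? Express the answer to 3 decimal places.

The likelihood of the observed sequence under each hypothesis: P(data | r = 1) = (1/8)(1/8) = 1/64; P(data | r = 2) = (2/8)(2/8) = 1/16; P(data | r = 4) = (4/8)(4/8) = 1/4; P(data | r = 5) = (5/8)(5/8) = 25/64; P(data | r = 6) = (6/8)(6/8) = 9/16; P(data | r = 7) = (7/8)(7/8) = 49/64.
Weighting by the prior gives 1/6 · 1/64 = 1/384, 1/6 · 1/16 = 1/96, 1/6 · 1/4 = 1/24, 1/6 · 25/64 = 25/384, 1/6 · 9/16 = 3/32, 1/6 · 49/64 = 49/384; these sum to 131/384.
The posterior is then P(r = 1 | data) = 0.0076336, P(r = 2 | data) = 0.030534, P(r = 4 | data) = 0.12214, P(r = 5 | data) = 0.19084, P(r = 6 | data) = 0.27481, P(r = 7 | data) = 0.37405.
Averaging over the posterior, P(green next | data) = (1/8)(0.0076336) + (1/4)(0.030534) + (1/2)(0.12214) + (5/8)(0.19084) + (3/4)(0.27481) + (7/8)(0.37405) = 0.72233.

0.722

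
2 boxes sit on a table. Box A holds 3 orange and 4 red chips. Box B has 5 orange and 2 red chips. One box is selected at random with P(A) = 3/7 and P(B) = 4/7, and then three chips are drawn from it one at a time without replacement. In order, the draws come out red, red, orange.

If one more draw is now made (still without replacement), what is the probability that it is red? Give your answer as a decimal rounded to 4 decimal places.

Under each hypothesis, the probability of the observed sequence is: P(data | box A) = (4/7)(3/6)(3/5) = 6/35; P(data | box B) = (2/7)(1/6)(5/5) = 1/21.
Weighting by the prior gives 3/7 · 6/35 = 18/245, 4/7 · 1/21 = 4/147; these sum to 74/735.
The posterior is then P(box A | data) = 27/37, P(box B | data) = 10/37.
The predictive probability is P(red next | data) = (1/2)(27/37) + (0)(10/37) = 27/74.

0.3649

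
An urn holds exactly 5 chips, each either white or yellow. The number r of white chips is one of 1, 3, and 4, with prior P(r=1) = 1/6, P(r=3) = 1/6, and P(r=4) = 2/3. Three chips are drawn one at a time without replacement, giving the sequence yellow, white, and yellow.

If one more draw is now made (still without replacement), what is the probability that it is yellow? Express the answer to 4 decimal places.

Under each hypothesis, the probability of the observed sequence is: P(data | r = 1) = (4/5)(1/4)(3/3) = 1/5; P(data | r = 3) = (2/5)(3/4)(1/3) = 1/10; P(data | r = 4) = (1/5)(4/4)(0/3) = 0.
Multiplying each by its prior: 1/6 · 1/5 = 1/30, 1/6 · 1/10 = 1/60, 2/3 · 0 = 0; these sum to 1/20.
Dividing through by the total gives posterior P(r = 1 | data) = 2/3, P(r = 3 | data) = 1/3, P(r = 4 | data) = 0.
So P(yellow next | data) = Σ P(yellow next | H) P(H | data) = (1)(2/3) + (0)(1/3) = 2/3.

0.6667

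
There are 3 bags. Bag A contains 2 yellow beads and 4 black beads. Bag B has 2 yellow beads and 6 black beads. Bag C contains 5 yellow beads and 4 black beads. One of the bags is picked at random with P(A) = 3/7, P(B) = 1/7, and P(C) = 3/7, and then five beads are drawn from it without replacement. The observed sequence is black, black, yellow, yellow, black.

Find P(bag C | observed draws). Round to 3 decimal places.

For each hypothesis, P(data | H) works out to: P(data | bag A) = (4/6)(3/5)(2/4)(1/3)(2/2) = 0.066667; P(data | bag B) = (6/8)(5/7)(2/6)(1/5)(4/4) = 0.035714; P(data | bag C) = (4/9)(3/8)(5/7)(4/6)(2/5) = 0.031746.
Weighting by the prior gives 3/7 · 0.066667 = 0.028571, 1/7 · 0.035714 = 0.005102, 3/7 · 0.031746 = 0.013605; summing to 0.047279.
So P(bag C | data) = (0.013605) / (0.047279) = 0.28777.

0.288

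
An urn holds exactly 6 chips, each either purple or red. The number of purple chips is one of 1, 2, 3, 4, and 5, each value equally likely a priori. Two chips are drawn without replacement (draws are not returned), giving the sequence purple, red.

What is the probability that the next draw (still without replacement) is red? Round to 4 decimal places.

Under each hypothesis, the probability of the observed sequence is: P(data | r = 1) = (1/6)(5/5) = 1/6; P(data | r = 2) = (2/6)(4/5) = 4/15; P(data | r = 3) = (3/6)(3/5) = 3/10; P(data | r = 4) = (4/6)(2/5) = 4/15; P(data | r = 5) = (5/6)(1/5) = 1/6.
The prior-weighted likelihoods are 1/5 · 1/6 = 1/30, 1/5 · 4/15 = 4/75, 1/5 · 3/10 = 3/50, 1/5 · 4/15 = 4/75, 1/5 · 1/6 = 1/30; with total 7/30.
The posterior is then P(r = 1 | data) = 1/7, P(r = 2 | data) = 8/35, P(r = 3 | data) = 9/35, P(r = 4 | data) = 8/35, P(r = 5 | data) = 1/7.
The predictive probability is P(red next | data) = (1)(1/7) + (3/4)(8/35) + (1/2)(9/35) + (1/4)(8/35) + (0)(1/7) = 1/2.

0.5000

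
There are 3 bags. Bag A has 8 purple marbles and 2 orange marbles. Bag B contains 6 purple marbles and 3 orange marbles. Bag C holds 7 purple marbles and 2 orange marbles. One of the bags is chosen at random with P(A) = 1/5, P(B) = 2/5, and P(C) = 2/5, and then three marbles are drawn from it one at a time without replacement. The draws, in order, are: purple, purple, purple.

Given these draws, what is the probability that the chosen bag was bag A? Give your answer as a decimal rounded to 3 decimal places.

Under each hypothesis, the probability of the observed sequence is: P(data | bag A) = (8/10)(7/9)(6/8) = 0.46667; P(data | bag B) = (6/9)(5/8)(4/7) = 0.2381; P(data | bag C) = (7/9)(6/8)(5/7) = 0.41667.
Multiplying each by its prior: 1/5 · 0.46667 = 0.093333, 2/5 · 0.2381 = 0.095238, 2/5 · 0.41667 = 0.16667; these sum to 0.35524.
So P(bag A | data) = (0.093333) / (0.35524) = 0.26273.

0.263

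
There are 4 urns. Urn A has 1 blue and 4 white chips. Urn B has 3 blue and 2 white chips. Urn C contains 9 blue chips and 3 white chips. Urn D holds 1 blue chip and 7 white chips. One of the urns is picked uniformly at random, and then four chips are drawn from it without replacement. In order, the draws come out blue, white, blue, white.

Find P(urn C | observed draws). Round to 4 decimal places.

0.2667

For each hypothesis, P(data | H) works out to: P(data | urn A) = (1/5)(4/4)(0/3) = 0; P(data | urn B) = (3/5)(2/4)(2/3)(1/2) = 1/10; P(data | urn C) = (9/12)(3/11)(8/10)(2/9) = 2/55; P(data | urn D) = (1/8)(7/7)(0/6) = 0.
The prior-weighted likelihoods are 1/4 · 0 = 0, 1/4 · 1/10 = 1/40, 1/4 · 2/55 = 1/110, 1/4 · 0 = 0; summing to 3/88.
Therefore the posterior P(urn C | data) = (1/110) / (3/88) = 4/15.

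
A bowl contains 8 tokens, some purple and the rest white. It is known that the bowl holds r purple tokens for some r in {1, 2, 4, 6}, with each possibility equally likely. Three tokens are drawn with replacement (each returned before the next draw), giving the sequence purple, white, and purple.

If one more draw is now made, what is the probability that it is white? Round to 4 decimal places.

0.4439

Under each hypothesis, the probability of the observed sequence is: P(data | r = 1) = (1/8)(7/8)(1/8) = 0.013672; P(data | r = 2) = (2/8)(6/8)(2/8) = 0.046875; P(data | r = 4) = (4/8)(4/8)(4/8) = 0.125; P(data | r = 6) = (6/8)(2/8)(6/8) = 0.14062.
The prior-weighted likelihoods are 1/4 · 0.013672 = 0.003418, 1/4 · 0.046875 = 0.011719, 1/4 · 0.125 = 0.03125, 1/4 · 0.14062 = 0.035156; summing to 0.081543.
Normalising, the posterior is P(r = 1 | data) = 0.041916, P(r = 2 | data) = 0.14371, P(r = 4 | data) = 0.38323, P(r = 6 | data) = 0.43114.
The predictive probability is P(white next | data) = (7/8)(0.041916) + (3/4)(0.14371) + (1/2)(0.38323) + (1/4)(0.43114) = 0.44386.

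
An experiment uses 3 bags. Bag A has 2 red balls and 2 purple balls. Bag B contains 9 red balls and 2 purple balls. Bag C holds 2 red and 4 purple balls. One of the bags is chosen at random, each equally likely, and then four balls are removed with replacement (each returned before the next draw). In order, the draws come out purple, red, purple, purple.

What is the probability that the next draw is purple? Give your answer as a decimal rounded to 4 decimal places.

The likelihood of the observed sequence under each hypothesis: P(data | bag A) = (2/4)(2/4)(2/4)(2/4) = 0.0625; P(data | bag B) = (2/11)(9/11)(2/11)(2/11) = 0.0049177; P(data | bag C) = (4/6)(2/6)(4/6)(4/6) = 0.098765.
The prior-weighted likelihoods are 1/3 · 0.0625 = 0.020833, 1/3 · 0.0049177 = 0.0016392, 1/3 · 0.098765 = 0.032922; these sum to 0.055394.
Dividing through by the total gives posterior P(bag A | data) = 0.37609, P(bag B | data) = 0.029592, P(bag C | data) = 0.59432.
Averaging over the posterior, P(purple next | data) = (1/2)(0.37609) + (2/11)(0.029592) + (2/3)(0.59432) = 0.58964.

0.5896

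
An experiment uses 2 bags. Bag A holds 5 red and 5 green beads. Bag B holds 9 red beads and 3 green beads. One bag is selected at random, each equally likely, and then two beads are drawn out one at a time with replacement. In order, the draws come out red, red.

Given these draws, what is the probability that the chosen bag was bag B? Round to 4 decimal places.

0.6923

The likelihood of the observed sequence under each hypothesis: P(data | bag A) = (5/10)(5/10) = 1/4; P(data | bag B) = (9/12)(9/12) = 9/16.
The prior-weighted likelihoods are 1/2 · 1/4 = 1/8, 1/2 · 9/16 = 9/32; these sum to 13/32.
By Bayes' rule, P(bag B | data) = (9/32) / (13/32) = 9/13.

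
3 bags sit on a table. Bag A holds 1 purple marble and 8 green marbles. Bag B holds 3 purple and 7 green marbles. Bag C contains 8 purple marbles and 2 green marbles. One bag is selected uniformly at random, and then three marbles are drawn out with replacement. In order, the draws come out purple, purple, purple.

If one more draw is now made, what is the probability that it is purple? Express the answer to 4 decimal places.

The likelihood of the observed sequence under each hypothesis: P(data | bag A) = (1/9)(1/9)(1/9) = 0.0013717; P(data | bag B) = (3/10)(3/10)(3/10) = 0.027; P(data | bag C) = (8/10)(8/10)(8/10) = 0.512.
Weighting by the prior gives 1/3 · 0.0013717 = 0.00045725, 1/3 · 0.027 = 0.009, 1/3 · 0.512 = 0.17067; these sum to 0.18012.
Normalising, the posterior is P(bag A | data) = 0.0025385, P(bag B | data) = 0.049966, P(bag C | data) = 0.9475.
So P(purple next | data) = Σ P(purple next | H) P(H | data) = (1/9)(0.0025385) + (3/10)(0.049966) + (4/5)(0.9475) = 0.77327.

0.7733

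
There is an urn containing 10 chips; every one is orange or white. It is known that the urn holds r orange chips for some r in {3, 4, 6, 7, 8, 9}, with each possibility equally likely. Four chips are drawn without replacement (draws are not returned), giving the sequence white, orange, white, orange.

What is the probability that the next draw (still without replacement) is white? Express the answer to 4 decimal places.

0.4581

Compute the likelihood of the observed sequence for each case: P(data | r = 3) = (7/10)(3/9)(6/8)(2/7) = 0.05; P(data | r = 4) = (6/10)(4/9)(5/8)(3/7) = 0.071429; P(data | r = 6) = (4/10)(6/9)(3/8)(5/7) = 0.071429; P(data | r = 7) = (3/10)(7/9)(2/8)(6/7) = 0.05; P(data | r = 8) = (2/10)(8/9)(1/8)(7/7) = 0.022222; P(data | r = 9) = (1/10)(9/9)(0/8) = 0.
Multiplying each by its prior: 1/6 · 0.05 = 0.0083333, 1/6 · 0.071429 = 0.011905, 1/6 · 0.071429 = 0.011905, 1/6 · 0.05 = 0.0083333, 1/6 · 0.022222 = 0.0037037, 1/6 · 0 = 0; with total 0.04418.
The posterior is then P(r = 3 | data) = 0.18862, P(r = 4 | data) = 0.26946, P(r = 6 | data) = 0.26946, P(r = 7 | data) = 0.18862, P(r = 8 | data) = 0.083832, P(r = 9 | data) = 0.
Averaging over the posterior, P(white next | data) = (5/6)(0.18862) + (2/3)(0.26946) + (1/3)(0.26946) + (1/6)(0.18862) + (0)(0.083832) = 0.45808.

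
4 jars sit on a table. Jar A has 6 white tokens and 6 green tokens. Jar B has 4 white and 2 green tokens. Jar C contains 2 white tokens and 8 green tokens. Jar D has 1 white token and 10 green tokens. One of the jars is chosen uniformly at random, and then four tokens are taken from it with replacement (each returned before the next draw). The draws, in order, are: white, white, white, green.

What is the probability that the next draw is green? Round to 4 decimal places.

0.4153

Compute the likelihood of the observed sequence for each case: P(data | jar A) = (6/12)(6/12)(6/12)(6/12) = 0.0625; P(data | jar B) = (4/6)(4/6)(4/6)(2/6) = 0.098765; P(data | jar C) = (2/10)(2/10)(2/10)(8/10) = 0.0064; P(data | jar D) = (1/11)(1/11)(1/11)(10/11) = 0.00068301.
The prior-weighted likelihoods are 1/4 · 0.0625 = 0.015625, 1/4 · 0.098765 = 0.024691, 1/4 · 0.0064 = 0.0016, 1/4 · 0.00068301 = 0.00017075; with total 0.042087.
Normalising, the posterior is P(jar A | data) = 0.37125, P(jar B | data) = 0.58667, P(jar C | data) = 0.038016, P(jar D | data) = 0.0040571.
So P(green next | data) = Σ P(green next | H) P(H | data) = (1/2)(0.37125) + (1/3)(0.58667) + (4/5)(0.038016) + (10/11)(0.0040571) = 0.41529.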